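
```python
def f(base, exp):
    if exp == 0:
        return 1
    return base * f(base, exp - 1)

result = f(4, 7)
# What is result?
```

f(4, 7) = 4 * 4 * 4 * 4 * 4 * 4 * 4 = 16384

Answer: 16384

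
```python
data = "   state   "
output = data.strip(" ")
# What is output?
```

Trace:
`data = "   state   "` → data = '   state   '
`output = data.strip(" ")` → output = 'state'
So output = 'state'

Answer: 'state'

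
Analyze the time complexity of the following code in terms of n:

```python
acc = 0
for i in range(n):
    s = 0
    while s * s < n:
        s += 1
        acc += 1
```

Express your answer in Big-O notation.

Each loop level contributes: n × √n. Multiplying the contributions gives O(n√n).

Answer: O(n√n)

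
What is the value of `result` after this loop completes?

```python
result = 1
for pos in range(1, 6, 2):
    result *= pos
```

Product of 1, 3, 5, ... up to 5
`result` takes the values: 1 → 3 → 15

Answer: 15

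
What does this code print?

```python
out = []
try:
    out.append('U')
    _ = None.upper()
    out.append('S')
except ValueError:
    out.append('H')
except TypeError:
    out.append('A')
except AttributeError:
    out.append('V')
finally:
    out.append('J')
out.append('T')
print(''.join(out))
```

Execution trace: 'U' (try body) → 'V' (except AttributeError) → 'J' (finally) → 'T' (after the try/except). Output: UVJT

Answer: UVJT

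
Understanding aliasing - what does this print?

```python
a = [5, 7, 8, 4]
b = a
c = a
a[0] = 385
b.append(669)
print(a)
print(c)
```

Key concept: multiple aliases.
Step by step:
`a = [5, 7, 8, 4]` → a = [5, 7, 8, 4]
`b = a` → b = [5, 7, 8, 4] (same object as a)
`c = a` → c = [5, 7, 8, 4] (same object as a, b)
`a[0] = 385` → a = [385, 7, 8, 4] (same object as b, c); b = [385, 7, 8, 4] (same object as a, c); c = [385, 7, 8, 4] (same object as a, b)
`b.append(669)` → a = [385, 7, 8, 4, 669] (same object as b, c); b = [385, 7, 8, 4, 669] (same object as a, c); c = [385, 7, 8, 4, 669] (same object as a, b)
`print(a)` → prints [385, 7, 8, 4, 669]
`print(c)` → prints [385, 7, 8, 4, 669]

Answer:
[385, 7, 8, 4, 669]
[385, 7, 8, 4, 669]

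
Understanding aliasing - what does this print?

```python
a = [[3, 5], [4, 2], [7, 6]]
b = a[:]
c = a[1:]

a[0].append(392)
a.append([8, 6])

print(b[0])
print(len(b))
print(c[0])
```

Key concept: slice with nested mutation.
Step by step:
`a = [[3, 5], [4, 2], [7, 6]]` → a = [[3, 5], [4, 2], [7, 6]]
`b = a[:]` → b = [[3, 5], [4, 2], [7, 6]]
`c = a[1:]` → c = [[4, 2], [7, 6]]
`a[0].append(392)` → a = [[3, 5, 392], [4, 2], [7, 6]]; b = [[3, 5, 392], [4, 2], [7, 6]]
`a.append([8, 6])` → a = [[3, 5, 392], [4, 2], [7, 6], [8, 6]]
`print(b[0])` → prints [3, 5, 392]
`print(len(b))` → prints 3
`print(c[0])` → prints [4, 2]

Answer:
[3, 5, 392]
3
[4, 2]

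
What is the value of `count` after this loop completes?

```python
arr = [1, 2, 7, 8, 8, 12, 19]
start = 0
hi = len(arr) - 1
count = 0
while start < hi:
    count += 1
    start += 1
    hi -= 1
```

Iterations until pointers meet (list length 7)
`count` takes the values: 0 → 1 → 2 → 3

Answer: 3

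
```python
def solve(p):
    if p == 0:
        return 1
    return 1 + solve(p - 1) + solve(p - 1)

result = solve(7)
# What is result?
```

solve(p) = 1 + 2·solve(p-1), solve(0)=1. Closed form: (1+1)·2^7 - 1 = 255.

Answer: 255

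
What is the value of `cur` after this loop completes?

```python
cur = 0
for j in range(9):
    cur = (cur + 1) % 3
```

Increment mod 3, 9 times = 0
`cur` takes the values: 0 → 1 → 2 → 0 → 1 → 2 → 0 → 1 → 2 → 0

Answer: 0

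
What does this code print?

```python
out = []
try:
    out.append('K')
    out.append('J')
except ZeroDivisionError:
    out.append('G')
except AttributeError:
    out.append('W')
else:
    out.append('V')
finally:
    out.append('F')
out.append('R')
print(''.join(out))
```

Execution trace: 'K' (try body) → 'J' (try body, no exception) → 'V' (else) → 'F' (finally) → 'R' (after the try/except). Output: KJVFR

Answer: KJVFR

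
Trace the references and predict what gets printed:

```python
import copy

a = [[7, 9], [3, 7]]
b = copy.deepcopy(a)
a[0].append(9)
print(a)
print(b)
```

Key concept: deep copy is fully independent.
Step by step:
`a = [[7, 9], [3, 7]]` → a = [[7, 9], [3, 7]]
`b = copy.deepcopy(a)` → b = [[7, 9], [3, 7]]
`a[0].append(9)` → a = [[7, 9, 9], [3, 7]]
`print(a)` → prints [[7, 9, 9], [3, 7]]
`print(b)` → prints [[7, 9], [3, 7]]

Answer:
[[7, 9, 9], [3, 7]]
[[7, 9], [3, 7]]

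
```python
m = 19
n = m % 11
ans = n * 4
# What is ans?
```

Trace:
`m = 19` → m = 19
`n = m % 11` → n = 8
`ans = n * 4` → ans = 32
So ans = 32

Answer: 32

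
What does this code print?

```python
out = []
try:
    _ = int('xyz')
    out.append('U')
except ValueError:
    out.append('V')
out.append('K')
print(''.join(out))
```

Execution trace: 'V' (except ValueError) → 'K' (after the try/except). Output: VK

Answer: VK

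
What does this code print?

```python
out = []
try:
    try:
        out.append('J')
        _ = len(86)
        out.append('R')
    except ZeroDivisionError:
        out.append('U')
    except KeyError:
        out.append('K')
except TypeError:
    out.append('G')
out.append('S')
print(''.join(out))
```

Execution trace: 'J' (try body) → 'G' (outer except TypeError) → 'S' (after the try/except). Output: JGS

Answer: JGS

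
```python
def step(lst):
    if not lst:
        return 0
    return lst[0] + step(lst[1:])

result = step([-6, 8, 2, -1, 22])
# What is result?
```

(-6) + 8 + 2 + (-1) + 22 + 0 = 25

Answer: 25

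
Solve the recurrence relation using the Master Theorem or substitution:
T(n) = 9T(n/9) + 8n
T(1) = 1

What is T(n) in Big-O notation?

By Master Theorem: a=9, b=9, f(n)=8n. Since log_9(9) = 1 and f(n) = Θ(n^1), Case 2 applies. T(n) = O(n log n).

Answer: O(n log n)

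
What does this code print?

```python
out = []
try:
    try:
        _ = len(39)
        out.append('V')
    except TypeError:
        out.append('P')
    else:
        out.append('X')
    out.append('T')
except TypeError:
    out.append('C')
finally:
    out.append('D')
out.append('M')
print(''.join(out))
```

Execution trace: 'P' (inner except TypeError) → 'T' (try body, no exception) → 'D' (finally) → 'M' (after the try/except). Output: PTDM

Answer: PTDM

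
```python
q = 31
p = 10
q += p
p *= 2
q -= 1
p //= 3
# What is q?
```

Trace:
`q = 31` → q = 31
`p = 10` → p = 10
`q += p` → q = 41
`p *= 2` → p = 20
`q -= 1` → q = 40
`p //= 3` → p = 6
So q = 40

Answer: 40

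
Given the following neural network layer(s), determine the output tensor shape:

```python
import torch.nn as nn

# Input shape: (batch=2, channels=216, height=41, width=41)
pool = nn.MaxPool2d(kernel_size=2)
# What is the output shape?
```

Input: (2, 216, 41, 41) -> Output: (2, 216, 20, 20)

Answer: (2, 216, 20, 20)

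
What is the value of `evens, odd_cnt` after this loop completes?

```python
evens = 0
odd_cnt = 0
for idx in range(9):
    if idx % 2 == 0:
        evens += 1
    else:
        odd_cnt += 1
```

Count evens and odds in range(9)
`evens, odd_cnt` takes the values: (0, 0) → (1, 0) → (1, 1) → (2, 1) → (2, 2) → (3, 2) → (3, 3) → (4, 3) → (4, 4) → (5, 4)

Answer: 5, 4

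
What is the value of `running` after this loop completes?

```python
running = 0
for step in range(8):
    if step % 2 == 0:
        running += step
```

Sum of even numbers 0 to 7
`running` takes the values: 0 → 2 → 6 → 12

Answer: 12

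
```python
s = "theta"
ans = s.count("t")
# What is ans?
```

Trace:
`s = "theta"` → s = 'theta'
`ans = s.count("t")` → ans = 2
So ans = 2

Answer: 2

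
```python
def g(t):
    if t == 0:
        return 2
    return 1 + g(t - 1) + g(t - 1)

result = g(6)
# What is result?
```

g(t) = 1 + 2·g(t-1), g(0)=2. Closed form: (2+1)·2^6 - 1 = 191.

Answer: 191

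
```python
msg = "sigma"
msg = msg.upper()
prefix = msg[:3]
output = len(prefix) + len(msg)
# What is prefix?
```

Trace:
`msg = "sigma"` → msg = 'sigma'
`msg = msg.upper()` → msg = 'SIGMA'
`prefix = msg[:3]` → prefix = 'SIG'
`output = len(prefix) + len(msg)` → output = 8
So prefix = 'SIG'

Answer: 'SIG'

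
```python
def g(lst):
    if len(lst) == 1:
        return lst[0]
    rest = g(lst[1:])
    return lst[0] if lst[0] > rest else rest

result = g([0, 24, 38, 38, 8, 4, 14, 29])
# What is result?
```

Recursive max over [0, 24, 38, 38, 8, 4, 14, 29] = 38

Answer: 38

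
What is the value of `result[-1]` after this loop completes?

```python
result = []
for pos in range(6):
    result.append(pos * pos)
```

Last element of squares 0 to 5
`result` takes the values: [] → [0] → [0, 1] → [0, 1, 4] → [0, 1, 4, 9] → [0, 1, 4, 9, 16] → [0, 1, 4, 9, 16, 25]
So `result[-1]` = 25

Answer: 25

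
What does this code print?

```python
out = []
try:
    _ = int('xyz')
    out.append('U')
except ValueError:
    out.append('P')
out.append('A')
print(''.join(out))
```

Execution trace: 'P' (except ValueError) → 'A' (after the try/except). Output: PA

Answer: PA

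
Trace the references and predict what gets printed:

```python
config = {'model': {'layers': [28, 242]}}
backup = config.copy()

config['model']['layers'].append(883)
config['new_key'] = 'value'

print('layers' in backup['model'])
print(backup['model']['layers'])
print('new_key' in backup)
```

Key concept: shallow copy gotcha with nested dict.
Step by step:
`config = {'model': {'layers': [28, 242]}}` → config = {'model': {'layers': [28, 242]}}
`backup = config.copy()` → backup = {'model': {'layers': [28, 242]}}
`config['model']['layers'].append(883)` → config = {'model': {'layers': [28, 242, 883]}}; backup = {'model': {'layers': [28, 242, 883]}}
`config['new_key'] = 'value'` → config = {'model': {'layers': [28, 242, 883]}, 'new_key': 'value'}
`print('layers' in backup['model'])` → prints True
`print(backup['model']['layers'])` → prints [28, 242, 883]
`print('new_key' in backup)` → prints False

Answer:
True
[28, 242, 883]
False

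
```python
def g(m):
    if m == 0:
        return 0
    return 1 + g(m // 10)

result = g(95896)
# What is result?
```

Count of digits of 95896: 5

Answer: 5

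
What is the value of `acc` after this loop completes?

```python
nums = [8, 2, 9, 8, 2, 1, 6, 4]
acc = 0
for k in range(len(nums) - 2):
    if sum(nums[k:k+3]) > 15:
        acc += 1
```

Count windows with sum > 15
`acc` takes the values: 0 → 1 → 2 → 3

Answer: 3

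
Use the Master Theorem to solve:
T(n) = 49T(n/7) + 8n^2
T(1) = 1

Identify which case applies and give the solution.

a=49, b=7, f(n)=8n^2. log_7(49) = 2. Since c=2 = 2, Case 2 applies: T(n) = Θ(n^log_b(a) · log n) = O(n^2 log n).

Answer: O(n^2 log n) - Case 2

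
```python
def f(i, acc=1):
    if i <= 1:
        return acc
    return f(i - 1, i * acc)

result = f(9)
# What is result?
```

Accumulator trace (n, acc): (9, 1) -> (8, 9) -> (7, 72) -> (6, 504) -> (5, 3024) -> (4, 15120) -> (3, 60480) -> (2, 181440) -> (1, 362880) -> return 362880

Answer: 362880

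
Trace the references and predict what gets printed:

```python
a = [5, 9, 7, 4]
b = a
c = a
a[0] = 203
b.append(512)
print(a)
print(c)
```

Key concept: multiple aliases.
Step by step:
`a = [5, 9, 7, 4]` → a = [5, 9, 7, 4]
`b = a` → b = [5, 9, 7, 4] (same object as a)
`c = a` → c = [5, 9, 7, 4] (same object as a, b)
`a[0] = 203` → a = [203, 9, 7, 4] (same object as b, c); b = [203, 9, 7, 4] (same object as a, c); c = [203, 9, 7, 4] (same object as a, b)
`b.append(512)` → a = [203, 9, 7, 4, 512] (same object as b, c); b = [203, 9, 7, 4, 512] (same object as a, c); c = [203, 9, 7, 4, 512] (same object as a, b)
`print(a)` → prints [203, 9, 7, 4, 512]
`print(c)` → prints [203, 9, 7, 4, 512]

Answer:
[203, 9, 7, 4, 512]
[203, 9, 7, 4, 512]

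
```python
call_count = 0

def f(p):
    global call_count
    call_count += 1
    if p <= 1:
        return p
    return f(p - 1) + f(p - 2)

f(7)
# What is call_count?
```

Calls(p) = 1 + Calls(p-1) + Calls(p-2); Calls(0)=Calls(1)=1. For p=7 this gives 41.

Answer: 41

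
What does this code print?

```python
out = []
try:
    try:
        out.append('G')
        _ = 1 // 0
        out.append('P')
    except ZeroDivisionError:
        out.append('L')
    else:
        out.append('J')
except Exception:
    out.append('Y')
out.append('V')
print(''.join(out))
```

Execution trace: 'G' (inner try body) → 'L' (inner except ZeroDivisionError) → 'V' (after the try/except). Output: GLV

Answer: GLV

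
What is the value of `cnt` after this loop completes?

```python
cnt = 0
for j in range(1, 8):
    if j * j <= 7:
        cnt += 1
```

Count numbers where j² ≤ 7
`cnt` takes the values: 0 → 1 → 2

Answer: 2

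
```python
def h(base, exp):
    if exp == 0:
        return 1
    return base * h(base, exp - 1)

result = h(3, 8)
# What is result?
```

h(3, 8) = 3 * 3 * 3 * 3 * 3 * 3 * 3 * 3 = 6561

Answer: 6561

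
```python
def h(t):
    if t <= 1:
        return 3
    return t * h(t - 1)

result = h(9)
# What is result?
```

h(9) = 9 * 8 * 7 * 6 * 5 * 4 * 3 * 2 * 3 = 1088640

Answer: 1088640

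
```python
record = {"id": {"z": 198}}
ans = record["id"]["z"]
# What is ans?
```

Trace:
`record = {"id": {"z": 198}}` → record = {'id': {'z': 198}}
`ans = record["id"]["z"]` → ans = 198
So ans = 198

Answer: 198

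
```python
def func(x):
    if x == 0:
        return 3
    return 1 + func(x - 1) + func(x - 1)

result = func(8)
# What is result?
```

func(x) = 1 + 2·func(x-1), func(0)=3. Closed form: (3+1)·2^8 - 1 = 1023.

Answer: 1023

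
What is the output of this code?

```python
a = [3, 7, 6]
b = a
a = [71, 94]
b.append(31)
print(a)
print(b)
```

Key concept: rebinding vs mutation: a is rebound to a new list, b still points at the original.
Step by step:
`a = [3, 7, 6]` → a = [3, 7, 6]
`b = a` → b = [3, 7, 6] (same object as a)
`a = [71, 94]` → a = [71, 94]
`b.append(31)` → b = [3, 7, 6, 31]
`print(a)` → prints [71, 94]
`print(b)` → prints [3, 7, 6, 31]

Answer:
[71, 94]
[3, 7, 6, 31]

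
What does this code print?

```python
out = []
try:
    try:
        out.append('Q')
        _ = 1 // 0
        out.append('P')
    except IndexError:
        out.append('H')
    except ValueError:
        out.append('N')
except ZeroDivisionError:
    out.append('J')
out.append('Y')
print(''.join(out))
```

Execution trace: 'Q' (try body) → 'J' (outer except ZeroDivisionError) → 'Y' (after the try/except). Output: QJY

Answer: QJY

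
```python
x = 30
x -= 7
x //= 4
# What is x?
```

Trace:
`x = 30` → x = 30
`x -= 7` → x = 23
`x //= 4` → x = 5
So x = 5

Answer: 5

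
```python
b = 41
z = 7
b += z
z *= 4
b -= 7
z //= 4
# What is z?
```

Trace:
`b = 41` → b = 41
`z = 7` → z = 7
`b += z` → b = 48
`z *= 4` → z = 28
`b -= 7` → b = 41
`z //= 4` → z = 7
So z = 7

Answer: 7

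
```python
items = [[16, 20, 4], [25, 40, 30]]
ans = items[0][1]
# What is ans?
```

Trace:
`items = [[16, 20, 4], [25, 40, 30]]` → items = [[16, 20, 4], [25, 40, 30]]
`ans = items[0][1]` → ans = 20
So ans = 20

Answer: 20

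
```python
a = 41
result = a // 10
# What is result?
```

Trace:
`a = 41` → a = 41
`result = a // 10` → result = 4
So result = 4

Answer: 4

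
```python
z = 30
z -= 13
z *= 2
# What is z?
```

Trace:
`z = 30` → z = 30
`z -= 13` → z = 17
`z *= 2` → z = 34
So z = 34

Answer: 34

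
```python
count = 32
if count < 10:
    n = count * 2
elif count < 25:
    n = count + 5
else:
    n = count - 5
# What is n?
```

Trace:
`count = 32` → count = 32
`if count < 10: ...` → count < 10 is False, count < 25 is False, take else branch → n = 27
So n = 27

Answer: 27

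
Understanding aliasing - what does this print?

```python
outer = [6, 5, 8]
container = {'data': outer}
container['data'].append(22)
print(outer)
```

Key concept: dict holds reference to list.
Step by step:
`outer = [6, 5, 8]` → outer = [6, 5, 8]
`container = {'data': outer}` → container = {'data': [6, 5, 8]}
`container['data'].append(22)` → outer = [6, 5, 8, 22]; container = {'data': [6, 5, 8, 22]}
`print(outer)` → prints [6, 5, 8, 22]

Answer: [6, 5, 8, 22]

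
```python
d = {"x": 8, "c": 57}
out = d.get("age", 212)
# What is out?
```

Trace:
`d = {"x": 8, "c": 57}` → d = {'x': 8, 'c': 57}
`out = d.get("age", 212)` → out = 212
So out = 212

Answer: 212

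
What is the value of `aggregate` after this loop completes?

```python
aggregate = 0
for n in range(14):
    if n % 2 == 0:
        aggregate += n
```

Sum of even numbers 0 to 13
`aggregate` takes the values: 0 → 2 → 6 → 12 → 20 → 30 → 42

Answer: 42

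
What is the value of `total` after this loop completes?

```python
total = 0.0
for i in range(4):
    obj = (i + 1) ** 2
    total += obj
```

Sum of squared losses 1² + 2² + ... + 4²
`total` takes the values: 0.0 → 1.0 → 5.0 → 14.0 → 30.0

Answer: 30.0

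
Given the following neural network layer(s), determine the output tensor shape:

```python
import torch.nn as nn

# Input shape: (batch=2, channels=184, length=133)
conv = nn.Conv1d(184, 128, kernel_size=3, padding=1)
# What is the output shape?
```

Input: (2, 184, 133) -> Output: (2, 128, 133)

Answer: (2, 128, 133)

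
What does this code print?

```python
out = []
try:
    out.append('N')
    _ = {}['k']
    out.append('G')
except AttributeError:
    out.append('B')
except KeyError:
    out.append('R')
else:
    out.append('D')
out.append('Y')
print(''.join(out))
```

Execution trace: 'N' (try body) → 'R' (except KeyError) → 'Y' (after the try/except). Output: NRY

Answer: NRY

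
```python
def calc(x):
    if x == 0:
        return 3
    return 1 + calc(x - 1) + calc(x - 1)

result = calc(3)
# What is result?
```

calc(x) = 1 + 2·calc(x-1), calc(0)=3. Closed form: (3+1)·2^3 - 1 = 31.

Answer: 31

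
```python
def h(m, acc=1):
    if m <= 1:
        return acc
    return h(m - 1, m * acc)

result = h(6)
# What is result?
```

Accumulator trace (n, acc): (6, 1) -> (5, 6) -> (4, 30) -> (3, 120) -> (2, 360) -> (1, 720) -> return 720

Answer: 720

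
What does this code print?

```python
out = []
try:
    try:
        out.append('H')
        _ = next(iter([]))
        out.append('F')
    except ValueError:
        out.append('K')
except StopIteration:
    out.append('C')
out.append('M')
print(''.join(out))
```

Execution trace: 'H' (try body) → 'C' (outer except StopIteration) → 'M' (after the try/except). Output: HCM

Answer: HCM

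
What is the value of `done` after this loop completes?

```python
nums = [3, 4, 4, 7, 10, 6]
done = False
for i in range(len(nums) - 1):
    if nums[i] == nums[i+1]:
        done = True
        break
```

Check consecutive duplicates in [3, 4, 4, 7, 10, 6]
`done` takes the values: False → True

Answer: True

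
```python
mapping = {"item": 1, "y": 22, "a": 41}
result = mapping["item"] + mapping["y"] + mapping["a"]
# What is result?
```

Trace:
`mapping = {"item": 1, "y": 22, "a": 41}` → mapping = {'item': 1, 'y': 22, 'a': 41}
`result = mapping["item"] + mapping["y"] + mapping["a"]` → result = 64
So result = 64

Answer: 64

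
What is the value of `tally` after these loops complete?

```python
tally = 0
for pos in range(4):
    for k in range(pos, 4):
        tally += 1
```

Upper triangle: 4 + 3 + ... + 1
`tally` takes the values: 0 → 1 → 2 → 3 → 4 → 5 → 6 → 7 → 8 → 9 → 10

Answer: 10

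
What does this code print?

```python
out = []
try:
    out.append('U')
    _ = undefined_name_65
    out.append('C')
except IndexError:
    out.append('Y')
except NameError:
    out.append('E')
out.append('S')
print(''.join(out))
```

Execution trace: 'U' (try body) → 'E' (except NameError) → 'S' (after the try/except). Output: UES

Answer: UES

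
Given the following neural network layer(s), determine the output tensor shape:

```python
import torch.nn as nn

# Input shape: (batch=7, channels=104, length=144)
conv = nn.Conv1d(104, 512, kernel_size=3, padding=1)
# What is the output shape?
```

Input: (7, 104, 144) -> Output: (7, 512, 144)

Answer: (7, 512, 144)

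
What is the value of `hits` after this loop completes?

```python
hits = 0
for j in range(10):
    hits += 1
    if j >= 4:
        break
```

Loop breaks when j reaches 4, hits is 5
`hits` takes the values: 0 → 1 → 2 → 3 → 4 → 5

Answer: 5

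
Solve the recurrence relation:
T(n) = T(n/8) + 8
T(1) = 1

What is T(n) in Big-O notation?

Each step divides n by 8 and adds 8. After log_8(n) steps we reach T(1)=1. So T(n) = 8·log_8(n) + 1 = O(log n).

Answer: O(log n)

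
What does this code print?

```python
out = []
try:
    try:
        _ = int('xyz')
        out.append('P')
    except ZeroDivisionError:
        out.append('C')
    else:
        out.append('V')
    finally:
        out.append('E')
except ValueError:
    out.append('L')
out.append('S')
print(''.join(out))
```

Execution trace: 'E' (finally) → 'L' (outer except ValueError) → 'S' (after the try/except). Output: ELS

Answer: ELS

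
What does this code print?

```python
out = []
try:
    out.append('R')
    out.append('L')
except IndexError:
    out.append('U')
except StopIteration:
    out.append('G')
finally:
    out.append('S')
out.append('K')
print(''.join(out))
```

Execution trace: 'R' (try body) → 'L' (try body, no exception) → 'S' (finally) → 'K' (after the try/except). Output: RLSK

Answer: RLSK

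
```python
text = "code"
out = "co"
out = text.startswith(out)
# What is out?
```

Trace:
`text = "code"` → text = 'code'
`out = "co"` → out = 'co'
`out = text.startswith(out)` → out = True
So out = True

Answer: True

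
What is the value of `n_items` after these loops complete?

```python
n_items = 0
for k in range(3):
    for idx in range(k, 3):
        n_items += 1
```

Upper triangle: 3 + 2 + ... + 1
`n_items` takes the values: 0 → 1 → 2 → 3 → 4 → 5 → 6

Answer: 6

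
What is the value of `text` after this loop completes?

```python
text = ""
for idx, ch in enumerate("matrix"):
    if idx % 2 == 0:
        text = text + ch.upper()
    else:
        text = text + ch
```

Uppercase even positions in 'matrix'
`text` takes the values: "" → "M" → "Ma" → "MaT" → "MaTr" → "MaTrI" → "MaTrIx"

Answer: "MaTrIx"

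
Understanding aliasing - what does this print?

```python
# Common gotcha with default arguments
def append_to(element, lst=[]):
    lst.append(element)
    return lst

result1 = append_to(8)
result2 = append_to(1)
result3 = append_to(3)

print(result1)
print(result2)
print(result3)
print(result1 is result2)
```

Key concept: mutable default argument gotcha.
Step by step:
`result1 = append_to(8)` → result1 = [8]
`result2 = append_to(1)` → result1 = [8, 1] (same object as result2); result2 = [8, 1] (same object as result1)
`result3 = append_to(3)` → result1 = [8, 1, 3] (same object as result2, result3); result2 = [8, 1, 3] (same object as result1, result3); result3 = [8, 1, 3] (same object as result1, result2)
`print(result1)` → prints [8, 1, 3]
`print(result2)` → prints [8, 1, 3]
`print(result3)` → prints [8, 1, 3]
`print(result1 is result2)` → prints True

Answer:
[8, 1, 3]
[8, 1, 3]
[8, 1, 3]
True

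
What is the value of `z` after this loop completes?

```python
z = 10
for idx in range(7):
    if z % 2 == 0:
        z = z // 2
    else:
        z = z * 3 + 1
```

Collatz-style transformation from 10
`z` takes the values: 10 → 5 → 16 → 8 → 4 → 2 → 1 → 4

Answer: 4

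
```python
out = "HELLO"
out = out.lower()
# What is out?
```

Trace:
`out = "HELLO"` → out = 'HELLO'
`out = out.lower()` → out = 'hello'
So out = 'hello'

Answer: 'hello'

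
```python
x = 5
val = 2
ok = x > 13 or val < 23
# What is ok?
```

Trace:
`x = 5` → x = 5
`val = 2` → val = 2
`ok = x > 13 or val < 23` → ok = True
So ok = True

Answer: True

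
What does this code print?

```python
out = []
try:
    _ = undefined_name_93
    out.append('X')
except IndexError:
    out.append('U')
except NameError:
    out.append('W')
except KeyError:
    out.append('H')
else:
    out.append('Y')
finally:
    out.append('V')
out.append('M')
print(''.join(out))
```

Execution trace: 'W' (except NameError) → 'V' (finally) → 'M' (after the try/except). Output: WVM

Answer: WVM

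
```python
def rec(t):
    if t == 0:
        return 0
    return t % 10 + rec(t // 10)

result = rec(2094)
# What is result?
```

Sum of digits of 2094: 4 + 9 + 0 + 2 = 15

Answer: 15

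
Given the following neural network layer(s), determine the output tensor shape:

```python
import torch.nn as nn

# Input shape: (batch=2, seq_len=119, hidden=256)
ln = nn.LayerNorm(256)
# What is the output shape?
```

Input: (2, 119, 256) -> Output: (2, 119, 256)

Answer: (2, 119, 256)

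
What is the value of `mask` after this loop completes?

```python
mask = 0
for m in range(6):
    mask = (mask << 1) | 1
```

Build 6 consecutive 1-bits: 0b111111
`mask` takes the values: 0 → 1 → 3 → 7 → 15 → 31 → 63

Answer: 63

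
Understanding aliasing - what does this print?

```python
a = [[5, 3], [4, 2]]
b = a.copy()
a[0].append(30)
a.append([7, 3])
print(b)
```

Key concept: shallow copy with nested lists.
Step by step:
`a = [[5, 3], [4, 2]]` → a = [[5, 3], [4, 2]]
`b = a.copy()` → b = [[5, 3], [4, 2]]
`a[0].append(30)` → a = [[5, 3, 30], [4, 2]]; b = [[5, 3, 30], [4, 2]]
`a.append([7, 3])` → a = [[5, 3, 30], [4, 2], [7, 3]]
`print(b)` → prints [[5, 3, 30], [4, 2]]

Answer: [[5, 3, 30], [4, 2]]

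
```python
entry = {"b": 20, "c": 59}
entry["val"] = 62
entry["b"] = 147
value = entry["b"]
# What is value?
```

Trace:
`entry = {"b": 20, "c": 59}` → entry = {'b': 20, 'c': 59}
`entry["val"] = 62` → entry = {'b': 20, 'c': 59, 'val': 62}
`entry["b"] = 147` → entry = {'b': 147, 'c': 59, 'val': 62}
`value = entry["b"]` → value = 147
So value = 147

Answer: 147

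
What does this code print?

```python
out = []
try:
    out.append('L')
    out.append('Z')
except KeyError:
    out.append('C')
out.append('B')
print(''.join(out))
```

Execution trace: 'L' (try body) → 'Z' (try body, no exception) → 'B' (after the try/except). Output: LZB

Answer: LZB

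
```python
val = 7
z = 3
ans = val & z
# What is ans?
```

Trace:
`val = 7` → val = 7
`z = 3` → z = 3
`ans = val & z` → ans = 3
So ans = 3

Answer: 3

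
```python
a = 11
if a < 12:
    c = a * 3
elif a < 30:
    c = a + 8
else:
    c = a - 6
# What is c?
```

Trace:
`a = 11` → a = 11
`if a < 12: ...` → a < 12 is True → c = 33
So c = 33

Answer: 33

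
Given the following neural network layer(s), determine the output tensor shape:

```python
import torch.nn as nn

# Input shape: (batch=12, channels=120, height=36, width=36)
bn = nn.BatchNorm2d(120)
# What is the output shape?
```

Input: (12, 120, 36, 36) -> Output: (12, 120, 36, 36)

Answer: (12, 120, 36, 36)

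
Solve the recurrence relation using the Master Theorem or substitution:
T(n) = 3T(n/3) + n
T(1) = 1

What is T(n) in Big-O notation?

By Master Theorem: a=3, b=3, f(n)=n. Since log_3(3) = 1 and f(n) = Θ(n^1), Case 2 applies. T(n) = O(n log n).

Answer: O(n log n)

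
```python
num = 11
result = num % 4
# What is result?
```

Trace:
`num = 11` → num = 11
`result = num % 4` → result = 3
So result = 3

Answer: 3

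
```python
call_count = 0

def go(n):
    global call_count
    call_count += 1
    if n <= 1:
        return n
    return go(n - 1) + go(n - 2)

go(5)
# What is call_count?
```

Calls(n) = 1 + Calls(n-1) + Calls(n-2); Calls(0)=Calls(1)=1. For n=5 this gives 15.

Answer: 15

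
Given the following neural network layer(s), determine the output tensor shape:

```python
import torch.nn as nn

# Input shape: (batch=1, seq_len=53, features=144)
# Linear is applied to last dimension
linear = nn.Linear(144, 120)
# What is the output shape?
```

Input: (1, 53, 144) -> Output: (1, 53, 120)

Answer: (1, 53, 120)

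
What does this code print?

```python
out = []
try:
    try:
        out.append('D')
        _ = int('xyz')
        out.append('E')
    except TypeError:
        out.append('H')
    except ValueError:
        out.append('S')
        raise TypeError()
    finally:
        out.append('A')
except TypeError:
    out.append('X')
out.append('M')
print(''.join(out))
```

Execution trace: 'D' (inner try body) → 'S' (inner except ValueError) → 'A' (inner finally) → 'X' (outer except TypeError) → 'M' (after the try/except). Output: DSAXM

Answer: DSAXM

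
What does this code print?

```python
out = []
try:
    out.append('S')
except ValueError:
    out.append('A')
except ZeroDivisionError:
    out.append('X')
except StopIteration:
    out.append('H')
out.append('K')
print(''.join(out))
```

Execution trace: 'S' (try body, no exception) → 'K' (after the try/except). Output: SK

Answer: SK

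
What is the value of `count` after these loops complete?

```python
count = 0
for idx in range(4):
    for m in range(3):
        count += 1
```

4 * 3 = 12
`count` takes the values: 0 → 1 → 2 → 3 → 4 → 5 → 6 → 7 → 8 → 9 → 10 → 11 → 12

Answer: 12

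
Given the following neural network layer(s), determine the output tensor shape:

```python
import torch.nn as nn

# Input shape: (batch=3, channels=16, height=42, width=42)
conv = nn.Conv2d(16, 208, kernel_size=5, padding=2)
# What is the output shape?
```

Input: (3, 16, 42, 42) -> Output: (3, 208, 42, 42)

Answer: (3, 208, 42, 42)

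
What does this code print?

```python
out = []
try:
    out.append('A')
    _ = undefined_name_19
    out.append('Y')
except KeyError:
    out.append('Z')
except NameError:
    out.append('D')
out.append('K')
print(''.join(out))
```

Execution trace: 'A' (try body) → 'D' (except NameError) → 'K' (after the try/except). Output: ADK

Answer: ADK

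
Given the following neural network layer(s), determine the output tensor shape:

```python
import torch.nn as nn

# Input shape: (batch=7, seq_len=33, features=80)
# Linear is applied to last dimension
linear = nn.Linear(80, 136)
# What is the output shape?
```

Input: (7, 33, 80) -> Output: (7, 33, 136)

Answer: (7, 33, 136)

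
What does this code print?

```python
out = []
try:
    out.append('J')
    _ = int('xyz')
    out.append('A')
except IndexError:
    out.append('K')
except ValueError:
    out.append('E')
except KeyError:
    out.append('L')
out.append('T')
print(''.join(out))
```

Execution trace: 'J' (try body) → 'E' (except ValueError) → 'T' (after the try/except). Output: JET

Answer: JET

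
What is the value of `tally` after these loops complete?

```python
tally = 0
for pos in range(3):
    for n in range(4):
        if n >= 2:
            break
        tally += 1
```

Inner breaks at 2, outer runs 3 times
`tally` takes the values: 0 → 1 → 2 → 3 → 4 → 5 → 6

Answer: 6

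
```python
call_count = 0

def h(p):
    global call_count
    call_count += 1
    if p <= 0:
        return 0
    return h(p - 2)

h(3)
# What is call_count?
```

Linear recursion stepping by 2: 3 calls from p=3 down to ≤0.

Answer: 3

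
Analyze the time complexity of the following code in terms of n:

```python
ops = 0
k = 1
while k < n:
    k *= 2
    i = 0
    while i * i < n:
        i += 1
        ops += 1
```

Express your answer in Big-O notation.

Each loop level contributes: log n × √n. Multiplying the contributions gives O(√n log n).

Answer: O(√n log n)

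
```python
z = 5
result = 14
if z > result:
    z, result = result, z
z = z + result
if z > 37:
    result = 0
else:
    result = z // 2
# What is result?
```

Trace:
`z = 5` → z = 5
`result = 14` → result = 14
`if z > result: ...` → z > result is False → no variable changes
`z = z + result` → z = 19
`if z > 37: ...` → z > 37 is False, take else branch → result = 9
So result = 9

Answer: 9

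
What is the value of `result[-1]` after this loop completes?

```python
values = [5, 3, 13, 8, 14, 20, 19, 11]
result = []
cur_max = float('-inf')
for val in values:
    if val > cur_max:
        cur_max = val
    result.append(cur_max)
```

Running max ends at 20
`result` takes the values: [] → [5] → [5, 5] → [5, 5, 13] → [5, 5, 13, 13] → [5, 5, 13, 13, 14] → [5, 5, 13, 13, 14, 20] → [5, 5, 13, 13, 14, 20, 20] → [5, 5, 13, 13, 14, 20, 20, 20]
So `result[-1]` = 20

Answer: 20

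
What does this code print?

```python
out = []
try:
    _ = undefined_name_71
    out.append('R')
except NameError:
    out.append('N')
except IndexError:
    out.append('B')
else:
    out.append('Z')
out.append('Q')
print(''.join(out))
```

Execution trace: 'N' (except NameError) → 'Q' (after the try/except). Output: NQ

Answer: NQ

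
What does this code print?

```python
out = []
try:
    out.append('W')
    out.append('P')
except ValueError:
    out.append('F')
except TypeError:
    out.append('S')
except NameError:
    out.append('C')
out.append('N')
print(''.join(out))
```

Execution trace: 'W' (try body) → 'P' (try body, no exception) → 'N' (after the try/except). Output: WPN

Answer: WPN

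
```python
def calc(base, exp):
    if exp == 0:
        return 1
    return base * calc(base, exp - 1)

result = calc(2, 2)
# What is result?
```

calc(2, 2) = 2 * 2 = 4

Answer: 4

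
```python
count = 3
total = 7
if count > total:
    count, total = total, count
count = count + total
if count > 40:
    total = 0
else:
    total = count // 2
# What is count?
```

Trace:
`count = 3` → count = 3
`total = 7` → total = 7
`if count > total: ...` → count > total is False → no variable changes
`count = count + total` → count = 10
`if count > 40: ...` → count > 40 is False, take else branch → total = 5
So count = 10

Answer: 10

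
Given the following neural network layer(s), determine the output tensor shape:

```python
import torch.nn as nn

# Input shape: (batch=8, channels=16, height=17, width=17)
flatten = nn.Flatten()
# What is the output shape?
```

Input: (8, 16, 17, 17) -> Output: (8, 4624)

Answer: (8, 4624)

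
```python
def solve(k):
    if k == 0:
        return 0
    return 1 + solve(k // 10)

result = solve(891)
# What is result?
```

Count of digits of 891: 3

Answer: 3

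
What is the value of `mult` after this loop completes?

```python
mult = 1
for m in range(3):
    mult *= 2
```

2^3 = 8
`mult` takes the values: 1 → 2 → 4 → 8

Answer: 8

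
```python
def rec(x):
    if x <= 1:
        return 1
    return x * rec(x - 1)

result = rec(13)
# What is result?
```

rec(13) = 13 * 12 * 11 * 10 * 9 * 8 * 7 * 6 * 5 * 4 * 3 * 2 * 1 = 6227020800

Answer: 6227020800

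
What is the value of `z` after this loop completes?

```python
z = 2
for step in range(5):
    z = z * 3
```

Multiply by 3, 5 times: 2 * 3^5 = 486
`z` takes the values: 2 → 6 → 18 → 54 → 162 → 486

Answer: 486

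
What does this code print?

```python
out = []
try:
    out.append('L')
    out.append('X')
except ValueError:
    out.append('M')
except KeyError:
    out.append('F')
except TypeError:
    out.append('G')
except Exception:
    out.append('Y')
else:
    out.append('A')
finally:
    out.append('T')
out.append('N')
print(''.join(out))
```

Execution trace: 'L' (try body) → 'X' (try body, no exception) → 'A' (else) → 'T' (finally) → 'N' (after the try/except). Output: LXATN

Answer: LXATN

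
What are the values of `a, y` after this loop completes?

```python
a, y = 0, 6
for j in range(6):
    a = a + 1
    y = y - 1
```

a goes 0→6, y goes 6→0
`a, y` takes the values: (0, 6) → (1, 6) → (1, 5) → (2, 5) → (2, 4) → (3, 4) → (3, 3) → (4, 3) → (4, 2) → (5, 2) → (5, 1) → (6, 1) → (6, 0)

Answer: 6, 0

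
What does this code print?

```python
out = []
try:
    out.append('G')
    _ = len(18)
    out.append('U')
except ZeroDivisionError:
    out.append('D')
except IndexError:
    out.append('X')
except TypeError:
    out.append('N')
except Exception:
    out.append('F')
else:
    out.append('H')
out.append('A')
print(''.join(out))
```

Execution trace: 'G' (try body) → 'N' (except TypeError) → 'A' (after the try/except). Output: GNA

Answer: GNA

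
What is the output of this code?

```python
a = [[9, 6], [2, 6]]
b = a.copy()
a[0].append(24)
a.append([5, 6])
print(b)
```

Key concept: shallow copy with nested lists.
Step by step:
`a = [[9, 6], [2, 6]]` → a = [[9, 6], [2, 6]]
`b = a.copy()` → b = [[9, 6], [2, 6]]
`a[0].append(24)` → a = [[9, 6, 24], [2, 6]]; b = [[9, 6, 24], [2, 6]]
`a.append([5, 6])` → a = [[9, 6, 24], [2, 6], [5, 6]]
`print(b)` → prints [[9, 6, 24], [2, 6]]

Answer: [[9, 6, 24], [2, 6]]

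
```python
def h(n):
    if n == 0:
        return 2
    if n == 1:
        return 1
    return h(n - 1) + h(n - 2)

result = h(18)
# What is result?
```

Build up from base cases: h(0)=2, h(1)=1, h(2)=3, h(3)=4, h(4)=7, h(5)=11, h(6)=18, ..., h(18)=5778

Answer: 5778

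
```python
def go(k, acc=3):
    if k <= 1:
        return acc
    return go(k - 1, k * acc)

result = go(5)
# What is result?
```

Accumulator trace (n, acc): (5, 3) -> (4, 15) -> (3, 60) -> (2, 180) -> (1, 360) -> return 360

Answer: 360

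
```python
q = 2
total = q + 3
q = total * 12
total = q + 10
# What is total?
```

Trace:
`q = 2` → q = 2
`total = q + 3` → total = 5
`q = total * 12` → q = 60
`total = q + 10` → total = 70
So total = 70

Answer: 70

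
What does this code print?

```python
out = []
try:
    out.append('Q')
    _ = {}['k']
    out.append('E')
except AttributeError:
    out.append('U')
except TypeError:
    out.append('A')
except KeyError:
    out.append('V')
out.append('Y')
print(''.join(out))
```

Execution trace: 'Q' (try body) → 'V' (except KeyError) → 'Y' (after the try/except). Output: QVY

Answer: QVY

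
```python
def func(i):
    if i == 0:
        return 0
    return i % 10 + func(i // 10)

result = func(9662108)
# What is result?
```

Sum of digits of 9662108: 8 + 0 + 1 + 2 + 6 + 6 + 9 = 32

Answer: 32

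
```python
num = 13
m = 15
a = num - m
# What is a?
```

Trace:
`num = 13` → num = 13
`m = 15` → m = 15
`a = num - m` → a = -2
So a = -2

Answer: -2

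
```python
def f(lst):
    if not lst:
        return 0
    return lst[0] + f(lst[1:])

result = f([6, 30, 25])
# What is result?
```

6 + 30 + 25 + 0 = 61

Answer: 61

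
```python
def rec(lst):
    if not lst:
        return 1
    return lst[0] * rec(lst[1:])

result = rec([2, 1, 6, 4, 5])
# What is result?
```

Product over [2, 1, 6, 4, 5] = 2 * 1 * 6 * 4 * 5 = 240

Answer: 240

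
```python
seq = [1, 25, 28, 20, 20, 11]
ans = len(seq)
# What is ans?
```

Trace:
`seq = [1, 25, 28, 20, 20, 11]` → seq = [1, 25, 28, 20, 20, 11]
`ans = len(seq)` → ans = 6
So ans = 6

Answer: 6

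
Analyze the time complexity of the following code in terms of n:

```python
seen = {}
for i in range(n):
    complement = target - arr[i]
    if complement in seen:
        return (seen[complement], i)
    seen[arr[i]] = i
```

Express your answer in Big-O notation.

This is Two sum with hash map. Time complexity: O(n).

Answer: O(n)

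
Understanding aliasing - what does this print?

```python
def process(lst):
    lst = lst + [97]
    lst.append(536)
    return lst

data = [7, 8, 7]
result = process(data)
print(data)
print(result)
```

Key concept: rebinding parameter vs mutation.
Step by step:
`data = [7, 8, 7]` → data = [7, 8, 7]
`result = process(data)` → result = [7, 8, 7, 97, 536]
`print(data)` → prints [7, 8, 7]
`print(result)` → prints [7, 8, 7, 97, 536]

Answer:
[7, 8, 7]
[7, 8, 7, 97, 536]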